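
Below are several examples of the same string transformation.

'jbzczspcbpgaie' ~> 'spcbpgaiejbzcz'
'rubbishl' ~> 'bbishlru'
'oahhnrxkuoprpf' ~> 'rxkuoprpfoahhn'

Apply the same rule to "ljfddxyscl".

In each case the input is transformed by: swap the front and back halves of the string, then move the last 2 characters to the front (rotate right by 2).
On "ljfddxyscl": the first step gives "xysclljfdd", and the second then gives "ddxysclljf".

ddxysclljf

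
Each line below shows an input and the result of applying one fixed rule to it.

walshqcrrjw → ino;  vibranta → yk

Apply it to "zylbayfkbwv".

Rule — shift every letter 3 places backward in the alphabet (wrapping around), then keep one character in every 3, starting at position 3 (positions 3rd, 6th, 9th, ...).
Starting from "zylbayfkbwv": after the first operation, "wviyxvchyts"; after the second, "ivy".

ivy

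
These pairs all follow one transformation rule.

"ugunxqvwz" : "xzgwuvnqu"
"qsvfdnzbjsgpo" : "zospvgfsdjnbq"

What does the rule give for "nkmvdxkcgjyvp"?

Looking at the pairs, the operation is to take characters alternately from the front and the back (1st, last, 2nd, 2nd-last, ...), then swap the first and last characters.
"nkmvdxkcgjyvp" → "npkvmyvjdgxck" → "kpkvmyvjdgxcn".

kpkvmyvjdgxcn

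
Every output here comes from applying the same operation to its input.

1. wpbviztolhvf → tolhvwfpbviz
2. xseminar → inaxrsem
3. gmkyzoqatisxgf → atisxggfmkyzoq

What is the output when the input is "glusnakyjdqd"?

Each output is the input with this applied: swap the first and last characters, then swap the front and back halves of the string.
On "glusnakyjdqd": the first step gives "dlusnakyjdqg", and the second then gives "kyjdqgdlusna".

kyjdqgdlusna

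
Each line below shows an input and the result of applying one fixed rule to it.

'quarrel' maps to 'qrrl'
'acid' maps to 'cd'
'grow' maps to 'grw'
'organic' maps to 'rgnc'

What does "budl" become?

bdl

In each case the input is transformed by: remove every vowel.
For "budl" the result is "bdl".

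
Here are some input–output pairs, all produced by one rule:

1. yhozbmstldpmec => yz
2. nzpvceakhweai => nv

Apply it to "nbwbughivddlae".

In each case the input is transformed by: keep one character in every 3, starting at position 1 (positions 1st, 4th, 7th, ...), then delete the last 3 characters.
On "nbwbughivddlae": the first step gives "nbhda", and the second then gives "nb".
(Check on "yhozbmstldpmec": → "yzsde" → "yz" ✓)

nb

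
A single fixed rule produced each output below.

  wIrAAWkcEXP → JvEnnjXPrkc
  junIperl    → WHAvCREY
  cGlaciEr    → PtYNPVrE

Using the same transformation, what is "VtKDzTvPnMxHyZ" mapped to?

iGxqMgIcAzKuLm

The rule is to shift every letter 13 places forward in the alphabet (wrapping around) — i.e. ROT13, then flip the case of every letter.
Applying that to "VtKDzTvPnMxHyZ" gives "iGxqMgIcAzKuLm".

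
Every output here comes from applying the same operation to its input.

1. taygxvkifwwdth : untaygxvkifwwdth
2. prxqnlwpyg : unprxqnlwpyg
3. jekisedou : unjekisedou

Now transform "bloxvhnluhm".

unbloxvhnluhm

What's happening: prepend "un".
So "bloxvhnluhm" becomes "unbloxvhnluhm".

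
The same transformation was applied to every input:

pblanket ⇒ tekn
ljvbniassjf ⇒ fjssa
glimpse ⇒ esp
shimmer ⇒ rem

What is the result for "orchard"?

The transformation: take characters alternately from the front and the back (1st, last, 2nd, 2nd-last, ...), then keep every other character starting from the second (positions 2nd, 4th, 6th, ...).
Applying both steps to "orchard": "odrrcah", then "dra".

dra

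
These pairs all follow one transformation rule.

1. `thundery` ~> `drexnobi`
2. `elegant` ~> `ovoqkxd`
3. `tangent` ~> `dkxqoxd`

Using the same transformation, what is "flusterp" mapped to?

pvecdobz

Rule — shift every letter 10 places forward in the alphabet (wrapping around).
Doing the same to "flusterp": "pvecdobz".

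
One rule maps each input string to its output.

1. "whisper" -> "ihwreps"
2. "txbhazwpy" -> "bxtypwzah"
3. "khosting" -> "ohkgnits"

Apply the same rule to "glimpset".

The transformation: move the first 3 characters to the end (rotate left by 3), then reverse the string.
"glimpset" → "mpsetgli" → "ilgtespm".

ilgtespm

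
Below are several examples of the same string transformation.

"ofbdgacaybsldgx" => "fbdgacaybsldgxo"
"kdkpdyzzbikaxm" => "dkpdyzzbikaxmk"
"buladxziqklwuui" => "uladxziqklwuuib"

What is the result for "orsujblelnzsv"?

rsujblelnzsvo

What's happening: move the first character to the end.
"orsujblelnzsv" → "rsujblelnzsvo".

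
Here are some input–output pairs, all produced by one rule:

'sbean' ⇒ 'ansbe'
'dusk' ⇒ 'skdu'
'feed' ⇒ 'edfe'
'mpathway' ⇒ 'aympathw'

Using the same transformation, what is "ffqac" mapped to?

Rule — move the last 2 characters to the front (rotate right by 2).
For "ffqac" the result is "acffq".

acffq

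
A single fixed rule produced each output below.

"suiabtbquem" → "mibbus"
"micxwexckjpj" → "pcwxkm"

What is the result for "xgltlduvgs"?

gllux

Each output is the input with this applied: keep every other character starting from the first (positions 1st, 3rd, 5th, ...), then swap the first and last characters.
On "xgltlduvgs" that produces "gllux".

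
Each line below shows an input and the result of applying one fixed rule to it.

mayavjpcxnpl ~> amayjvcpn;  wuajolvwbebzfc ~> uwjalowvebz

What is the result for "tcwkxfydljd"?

Rule — swap each adjacent pair of characters (1↔2, 3↔4, ...), then delete the last 3 characters.
"tcwkxfydljd" → "ctkwfxdy".

ctkwfxdy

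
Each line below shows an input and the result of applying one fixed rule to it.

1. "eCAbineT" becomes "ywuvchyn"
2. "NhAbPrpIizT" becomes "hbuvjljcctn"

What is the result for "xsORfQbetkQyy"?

rmilzkvynekss

The transformation: shift every letter 6 places backward in the alphabet (wrapping around), then convert every letter to lowercase.
Applying both steps to "xsORfQbetkQyy": "rmILzKvyneKss", then "rmilzkvynekss".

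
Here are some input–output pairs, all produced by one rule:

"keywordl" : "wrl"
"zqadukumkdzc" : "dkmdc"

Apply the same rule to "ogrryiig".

The transformation: delete the first 3 characters, then keep every other character starting from the first (positions 1st, 3rd, 5th, ...).
"ogrryiig" → "rig".

rig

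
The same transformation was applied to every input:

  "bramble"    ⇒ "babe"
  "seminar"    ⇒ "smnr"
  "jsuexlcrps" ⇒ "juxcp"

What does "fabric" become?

The pattern: keep every other character starting from the first (positions 1st, 3rd, 5th, ...).
On "fabric" that produces "fbi".

fbi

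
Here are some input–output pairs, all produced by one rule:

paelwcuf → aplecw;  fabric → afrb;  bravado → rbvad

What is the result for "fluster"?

lfsue

In each case the input is transformed by: swap each adjacent pair of characters (1↔2, 3↔4, ...), then delete the last 2 characters.
Starting from "fluster": after the first operation, "lfsuetr"; after the second, "lfsue".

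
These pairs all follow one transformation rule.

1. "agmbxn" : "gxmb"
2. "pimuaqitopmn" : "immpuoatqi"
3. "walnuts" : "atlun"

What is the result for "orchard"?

rrcah

The rule is to take characters alternately from the front and the back (1st, last, 2nd, 2nd-last, ...), then delete the first 2 characters.
Starting from "orchard": after the first operation, "odrrcah"; after the second, "rrcah".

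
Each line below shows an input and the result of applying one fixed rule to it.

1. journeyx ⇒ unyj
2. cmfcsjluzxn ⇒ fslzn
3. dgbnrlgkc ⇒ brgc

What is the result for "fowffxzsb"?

The rule is to move the first character to the end, then keep every other character starting from the second (positions 2nd, 4th, 6th, ...).
On "fowffxzsb": the first step gives "owffxzsbf", and the second then gives "wfzb".

wfzb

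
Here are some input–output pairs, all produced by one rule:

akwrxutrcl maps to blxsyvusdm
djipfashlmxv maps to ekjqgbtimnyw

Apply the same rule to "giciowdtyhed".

hjdjpxeuzife

Each output is the input with this applied: shift every letter 1 place forward in the alphabet (wrapping around).
Doing the same to "giciowdtyhed": "hjdjpxeuzife".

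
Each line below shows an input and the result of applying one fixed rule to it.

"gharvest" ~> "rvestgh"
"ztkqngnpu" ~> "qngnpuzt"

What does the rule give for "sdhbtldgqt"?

Each output is the input with this applied: move the first 3 characters to the end (rotate left by 3), then delete the last character.
For "sdhbtldgqt", step one produces "btldgqtsdh"; step two turns that into "btldgqtsd".

btldgqtsd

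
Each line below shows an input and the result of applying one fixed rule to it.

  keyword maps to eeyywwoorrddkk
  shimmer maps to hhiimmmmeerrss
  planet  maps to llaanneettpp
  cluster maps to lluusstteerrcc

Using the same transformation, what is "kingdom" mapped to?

What's happening: move the first character to the end, then double every character.
Starting from "kingdom": after the first operation, "ingdomk"; after the second, "iinnggddoommkk".

iinnggddoommkk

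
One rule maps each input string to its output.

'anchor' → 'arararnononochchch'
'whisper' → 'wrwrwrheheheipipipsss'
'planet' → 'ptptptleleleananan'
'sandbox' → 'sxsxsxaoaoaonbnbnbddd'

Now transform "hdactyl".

hlhlhldydydyatatatccc

What's happening: repeat every character 3 times, then take characters alternately from the front and the back (1st, last, 2nd, 2nd-last, ...).
Starting from "hdactyl": after the first operation, "hhhdddaaaccctttyyylll"; after the second, "hlhlhldydydyatatatccc".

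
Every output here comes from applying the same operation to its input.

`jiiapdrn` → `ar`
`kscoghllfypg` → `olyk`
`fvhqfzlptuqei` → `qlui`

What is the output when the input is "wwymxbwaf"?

Each output is the input with this applied: move the first character to the end, then keep one character in every 3, starting at position 3 (positions 3rd, 6th, 9th, ...).
Applying that to "wwymxbwaf" gives "mww".

mww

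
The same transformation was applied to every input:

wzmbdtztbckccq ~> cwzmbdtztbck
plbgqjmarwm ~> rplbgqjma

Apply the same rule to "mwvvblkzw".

kmwvvbl

Each output is the input with this applied: delete the last 2 characters, then move the last character to the front.
"mwvvblkzw" → "mwvvblk" → "kmwvvbl".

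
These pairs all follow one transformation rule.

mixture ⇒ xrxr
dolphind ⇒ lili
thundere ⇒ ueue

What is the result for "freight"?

eheh

The rule is to keep one character in every 3, starting at position 3 (positions 3rd, 6th, 9th, ...), then write the whole string twice.
Applying both steps to "freight": "eh", then "eheh".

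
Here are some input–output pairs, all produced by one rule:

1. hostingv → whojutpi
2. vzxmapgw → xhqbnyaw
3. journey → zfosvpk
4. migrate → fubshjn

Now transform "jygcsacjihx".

Each output is the input with this applied: reverse the string, then shift every letter 1 place forward in the alphabet (wrapping around).
On "jygcsacjihx": the first step gives "xhijcascgyj", and the second then gives "yijkdbtdhzk".

yijkdbtdhzk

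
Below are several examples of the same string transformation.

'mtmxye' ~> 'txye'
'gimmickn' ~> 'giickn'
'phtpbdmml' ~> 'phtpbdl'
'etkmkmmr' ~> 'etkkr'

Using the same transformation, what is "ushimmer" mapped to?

The pattern: remove every "m".
Applying that to "ushimmer" gives "ushier".

ushier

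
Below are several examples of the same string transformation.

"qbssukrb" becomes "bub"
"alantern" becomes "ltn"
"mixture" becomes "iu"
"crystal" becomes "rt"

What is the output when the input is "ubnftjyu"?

Rule — keep one character in every 3, starting at position 2 (positions 2nd, 5th, 8th, ...).
For "ubnftjyu" the result is "btu".

btu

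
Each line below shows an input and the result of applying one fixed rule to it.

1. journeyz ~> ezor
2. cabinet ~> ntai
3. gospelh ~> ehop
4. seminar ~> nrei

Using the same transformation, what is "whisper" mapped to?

The rule is to move the last 3 characters to the front (rotate right by 3), then keep every other character starting from the first (positions 1st, 3rd, 5th, ...).
On "whisper": the first step gives "perwhis", and the second then gives "prhs".

prhs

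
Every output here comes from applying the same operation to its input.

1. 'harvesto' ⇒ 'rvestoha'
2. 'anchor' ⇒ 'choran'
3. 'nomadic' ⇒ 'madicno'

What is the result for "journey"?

urneyjo

Each output is the input with this applied: move the first 2 characters to the end (rotate left by 2).
Applying that to "journey" gives "urneyjo".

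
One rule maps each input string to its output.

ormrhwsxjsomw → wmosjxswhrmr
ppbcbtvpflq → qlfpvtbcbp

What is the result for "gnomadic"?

cidamon

The transformation: delete the first character, then reverse the string.
Starting from "gnomadic": after the first operation, "nomadic"; after the second, "cidamon".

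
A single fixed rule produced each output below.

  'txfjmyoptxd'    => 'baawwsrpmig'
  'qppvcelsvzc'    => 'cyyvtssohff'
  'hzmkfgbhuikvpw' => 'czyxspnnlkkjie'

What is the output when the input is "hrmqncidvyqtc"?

bywuttqplkgff

Each output is the input with this applied: sort the characters into reverse alphabetical order, then shift every letter 3 places forward in the alphabet (wrapping around).
On "hrmqncidvyqtc": the first step gives "yvtrqqnmihdcc", and the second then gives "bywuttqplkgff".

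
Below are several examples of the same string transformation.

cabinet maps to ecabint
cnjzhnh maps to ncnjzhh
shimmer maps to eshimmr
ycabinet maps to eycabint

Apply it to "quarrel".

The pattern: move the last character to the front, then swap the first and last characters.
Starting from "quarrel": after the first operation, "lquarre"; after the second, "equarrl".

equarrl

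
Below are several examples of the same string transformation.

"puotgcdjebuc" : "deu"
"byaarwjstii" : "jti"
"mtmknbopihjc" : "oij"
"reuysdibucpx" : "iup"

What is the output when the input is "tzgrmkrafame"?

rfm

Looking at the pairs, the operation is to keep every other character starting from the first (positions 1st, 3rd, 5th, ...), then delete the first 3 characters.
"tzgrmkrafame" → "tgmrfm" → "rfm".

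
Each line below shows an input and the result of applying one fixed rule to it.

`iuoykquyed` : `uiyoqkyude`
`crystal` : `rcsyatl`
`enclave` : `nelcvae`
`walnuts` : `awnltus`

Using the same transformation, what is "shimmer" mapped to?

The pattern: swap each adjacent pair of characters (1↔2, 3↔4, ...).
"shimmer" → "hsmiemr".

hsmiemr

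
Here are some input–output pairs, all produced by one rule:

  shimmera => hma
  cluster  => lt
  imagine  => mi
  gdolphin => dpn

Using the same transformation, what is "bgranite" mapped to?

Rule — keep one character in every 3, starting at position 2 (positions 2nd, 5th, 8th, ...).
So "bgranite" becomes "gne".

gne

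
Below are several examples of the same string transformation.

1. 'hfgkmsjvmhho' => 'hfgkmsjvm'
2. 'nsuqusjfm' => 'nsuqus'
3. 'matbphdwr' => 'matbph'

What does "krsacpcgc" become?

krsacp

In each case the input is transformed by: delete the last 3 characters.
"krsacpcgc" → "krsacp".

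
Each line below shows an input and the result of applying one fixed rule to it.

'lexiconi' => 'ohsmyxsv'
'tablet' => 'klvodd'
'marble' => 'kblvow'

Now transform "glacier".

vkmsobq

In each case the input is transformed by: shift every letter 10 places forward in the alphabet (wrapping around), then move the first character to the end.
On "glacier": the first step gives "qvkmsob", and the second then gives "vkmsobq".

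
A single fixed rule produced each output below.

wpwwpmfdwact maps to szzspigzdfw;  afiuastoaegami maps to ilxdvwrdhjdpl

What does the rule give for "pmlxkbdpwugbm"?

poanegszxjep

Each output is the input with this applied: shift every letter 3 places forward in the alphabet (wrapping around), then delete the first character.
On "pmlxkbdpwugbm": the first step gives "spoanegszxjep", and the second then gives "poanegszxjep".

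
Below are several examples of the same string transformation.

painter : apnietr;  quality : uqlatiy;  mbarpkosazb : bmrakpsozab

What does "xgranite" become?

gxarinet

Each output is the input with this applied: swap each adjacent pair of characters (1↔2, 3↔4, ...).
So "xgranite" becomes "gxarinet".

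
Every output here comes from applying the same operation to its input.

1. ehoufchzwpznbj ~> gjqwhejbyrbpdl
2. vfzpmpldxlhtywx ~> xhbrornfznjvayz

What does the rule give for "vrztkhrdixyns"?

xtbvmjtfkzapu

The rule is to shift every letter 2 places forward in the alphabet (wrapping around).
On "vrztkhrdixyns" that produces "xtbvmjtfkzapu".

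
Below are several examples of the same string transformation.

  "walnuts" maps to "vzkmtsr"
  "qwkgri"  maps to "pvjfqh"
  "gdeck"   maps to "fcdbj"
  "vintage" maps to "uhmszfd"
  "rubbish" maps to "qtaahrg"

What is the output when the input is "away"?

zvzx

The transformation: shift every letter 1 place backward in the alphabet (wrapping around).
"away" → "zvzx".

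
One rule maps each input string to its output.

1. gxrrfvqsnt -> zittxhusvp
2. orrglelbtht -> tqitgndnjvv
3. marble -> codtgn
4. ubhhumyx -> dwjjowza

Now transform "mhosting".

jouqkvip

Each output is the input with this applied: swap each adjacent pair of characters (1↔2, 3↔4, ...), then shift every letter 2 places forward in the alphabet (wrapping around).
Working it through for "mhosting": intermediate "hmsoitgn", final "jouqkvip".
(Check on "ubhhumyx": → "buhhmuxy" → "dwjjowza" ✓)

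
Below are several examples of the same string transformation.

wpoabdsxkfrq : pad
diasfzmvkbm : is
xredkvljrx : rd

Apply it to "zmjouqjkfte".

mo

The rule is to keep every other character starting from the second (positions 2nd, 4th, 6th, ...), then delete the last 3 characters.
"zmjouqjkfte" → "moqkt" → "mo".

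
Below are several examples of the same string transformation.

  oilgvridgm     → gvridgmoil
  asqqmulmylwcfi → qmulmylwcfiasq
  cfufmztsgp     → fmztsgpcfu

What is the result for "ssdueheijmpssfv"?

The rule is to move the first 3 characters to the end (rotate left by 3).
Doing the same to "ssdueheijmpssfv": "ueheijmpssfvssd".

ueheijmpssfvssd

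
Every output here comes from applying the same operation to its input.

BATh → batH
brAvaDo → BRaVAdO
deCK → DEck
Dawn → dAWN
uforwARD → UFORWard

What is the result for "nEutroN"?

NeUTROn

The transformation: flip the case of every letter.
Applying that to "nEutroN" gives "NeUTROn".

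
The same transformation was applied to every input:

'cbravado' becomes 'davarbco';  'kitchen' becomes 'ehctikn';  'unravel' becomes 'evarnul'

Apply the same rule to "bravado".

davarbo

In each case the input is transformed by: reverse the string, then move the first character to the end.
Applying both steps to "bravado": "odavarb", then "davarbo".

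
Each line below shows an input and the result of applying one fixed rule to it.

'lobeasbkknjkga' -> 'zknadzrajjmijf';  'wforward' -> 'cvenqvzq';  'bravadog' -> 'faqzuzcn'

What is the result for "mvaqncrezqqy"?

Looking at the pairs, the operation is to move the last character to the front, then shift every letter 1 place backward in the alphabet (wrapping around).
For "mvaqncrezqqy", step one produces "ymvaqncrezqq"; step two turns that into "xluzpmbqdypp".
(Check on "bravadog": → "gbravado" → "faqzuzcn" ✓)

xluzpmbqdypp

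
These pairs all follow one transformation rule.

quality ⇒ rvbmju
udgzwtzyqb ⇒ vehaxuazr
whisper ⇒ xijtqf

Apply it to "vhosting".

wiptujo

Each output is the input with this applied: delete the last character, then shift every letter 1 place forward in the alphabet (wrapping around).
For "vhosting", step one produces "vhostin"; step two turns that into "wiptujo".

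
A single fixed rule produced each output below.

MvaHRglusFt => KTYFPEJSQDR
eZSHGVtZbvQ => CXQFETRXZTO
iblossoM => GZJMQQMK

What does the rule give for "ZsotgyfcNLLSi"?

XQMREWDALJJQG

Each output is the input with this applied: shift every letter 2 places backward in the alphabet (wrapping around), then convert every letter to uppercase.
So "ZsotgyfcNLLSi" becomes "XQMREWDALJJQG".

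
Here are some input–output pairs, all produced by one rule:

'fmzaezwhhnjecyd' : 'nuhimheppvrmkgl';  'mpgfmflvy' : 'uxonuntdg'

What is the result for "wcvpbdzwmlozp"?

ekdxjlheutwhx

Looking at the pairs, the operation is to shift every letter 8 places forward in the alphabet (wrapping around).
Doing the same to "wcvpbdzwmlozp": "ekdxjlheutwhx".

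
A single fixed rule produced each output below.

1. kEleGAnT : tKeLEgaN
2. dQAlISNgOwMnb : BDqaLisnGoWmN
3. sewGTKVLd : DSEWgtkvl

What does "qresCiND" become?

The transformation: flip the case of every letter, then move the last character to the front.
"qresCiND" → "QREScInd" → "dQREScIn".
(Check on "kEleGAnT": → "KeLEgaNt" → "tKeLEgaN" ✓)

dQREScIn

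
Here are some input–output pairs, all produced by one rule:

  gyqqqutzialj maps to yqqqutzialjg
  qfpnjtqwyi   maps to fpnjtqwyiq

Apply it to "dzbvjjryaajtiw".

The transformation: move the first character to the end.
Doing the same to "dzbvjjryaajtiw": "zbvjjryaajtiwd".

zbvjjryaajtiwd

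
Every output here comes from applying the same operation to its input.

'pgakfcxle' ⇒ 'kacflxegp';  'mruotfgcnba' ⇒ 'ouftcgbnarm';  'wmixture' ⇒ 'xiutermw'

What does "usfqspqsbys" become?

Each output is the input with this applied: swap each adjacent pair of characters (1↔2, 3↔4, ...), then move the first 2 characters to the end (rotate left by 2).
"usfqspqsbys" → "qfpssqybssu".
(Check on "pgakfcxle": → "gpkacflxe" → "kacflxegp" ✓)

qfpssqybssu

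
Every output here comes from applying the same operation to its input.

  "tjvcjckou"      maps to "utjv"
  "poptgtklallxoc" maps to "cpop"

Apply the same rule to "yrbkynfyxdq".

The transformation: move the last character to the front, then keep only the first 4 characters.
On "yrbkynfyxdq": the first step gives "qyrbkynfyxd", and the second then gives "qyrb".
(Check on "tjvcjckou": → "utjvcjcko" → "utjv" ✓)

qyrb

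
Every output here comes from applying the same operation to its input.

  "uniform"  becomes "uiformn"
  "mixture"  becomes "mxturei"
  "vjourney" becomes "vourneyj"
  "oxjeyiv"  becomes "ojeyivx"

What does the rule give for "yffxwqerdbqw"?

Each output is the input with this applied: move the first character to the end, then swap the first and last characters.
On "yffxwqerdbqw": the first step gives "ffxwqerdbqwy", and the second then gives "yfxwqerdbqwf".

yfxwqerdbqwf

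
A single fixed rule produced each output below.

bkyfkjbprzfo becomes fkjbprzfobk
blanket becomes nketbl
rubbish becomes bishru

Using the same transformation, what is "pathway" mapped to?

hwaypa

What's happening: move the first 3 characters to the end (rotate left by 3), then delete the last character.
On "pathway" that produces "hwaypa".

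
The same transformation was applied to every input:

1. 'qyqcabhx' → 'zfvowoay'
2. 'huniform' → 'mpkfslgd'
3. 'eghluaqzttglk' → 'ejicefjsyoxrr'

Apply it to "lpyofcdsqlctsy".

The transformation: move the last 3 characters to the front (rotate right by 3), then shift every letter 2 places backward in the alphabet (wrapping around).
On "lpyofcdsqlctsy": the first step gives "tsylpyofcdsqlc", and the second then gives "rqwjnwmdabqoja".

rqwjnwmdabqoja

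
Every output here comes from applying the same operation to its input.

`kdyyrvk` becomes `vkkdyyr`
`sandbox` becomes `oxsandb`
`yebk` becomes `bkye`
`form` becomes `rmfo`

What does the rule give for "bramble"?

Looking at the pairs, the operation is to move the last 2 characters to the front (rotate right by 2).
Applying that to "bramble" gives "lebramb".

lebramb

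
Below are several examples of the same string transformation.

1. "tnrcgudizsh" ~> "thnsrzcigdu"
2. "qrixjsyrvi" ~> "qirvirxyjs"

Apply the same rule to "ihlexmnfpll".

ilhllpefxnm

Rule — take characters alternately from the front and the back (1st, last, 2nd, 2nd-last, ...).
On "ihlexmnfpll" that produces "ilhllpefxnm".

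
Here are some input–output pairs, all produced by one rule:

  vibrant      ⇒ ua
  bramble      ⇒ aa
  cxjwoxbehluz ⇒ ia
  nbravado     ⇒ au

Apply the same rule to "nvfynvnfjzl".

The transformation: shift every letter 1 place backward in the alphabet (wrapping around), then keep only the vowels.
Starting from "nvfynvnfjzl": after the first operation, "muexmumeiyk"; after the second, "ueuei".
(Check on "bramble": → "aqzlakd" → "aa" ✓)

ueuei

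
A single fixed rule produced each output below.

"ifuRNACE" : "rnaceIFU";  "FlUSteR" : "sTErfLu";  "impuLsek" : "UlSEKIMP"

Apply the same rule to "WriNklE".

nKLewRI

What's happening: move the first 3 characters to the end (rotate left by 3), then flip the case of every letter.
On "WriNklE": the first step gives "NklEWri", and the second then gives "nKLewRI".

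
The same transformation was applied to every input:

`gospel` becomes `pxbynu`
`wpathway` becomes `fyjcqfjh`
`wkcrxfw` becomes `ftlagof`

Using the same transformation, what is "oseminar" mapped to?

xbnvrwja

The transformation: shift every letter 9 places forward in the alphabet (wrapping around).
On "oseminar" that produces "xbnvrwja".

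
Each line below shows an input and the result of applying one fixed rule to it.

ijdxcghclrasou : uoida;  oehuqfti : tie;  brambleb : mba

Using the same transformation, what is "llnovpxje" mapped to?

vnj

Rule — sort the characters into reverse alphabetical order, then keep one character in every 3, starting at position 2 (positions 2nd, 5th, 8th, ...).
On "llnovpxje": the first step gives "xvponllje", and the second then gives "vnj".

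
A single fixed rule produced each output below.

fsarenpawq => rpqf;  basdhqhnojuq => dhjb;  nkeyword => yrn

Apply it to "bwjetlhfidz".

ehdb

The transformation: keep one character in every 3, starting at position 1 (positions 1st, 4th, 7th, ...), then move the first character to the end.
Applying both steps to "bwjetlhfidz": "behd", then "ehdb".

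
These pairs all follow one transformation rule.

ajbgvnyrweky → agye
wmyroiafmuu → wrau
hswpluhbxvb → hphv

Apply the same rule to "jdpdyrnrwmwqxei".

The transformation: keep one character in every 3, starting at position 1 (positions 1st, 4th, 7th, ...).
So "jdpdyrnrwmwqxei" becomes "jdnmx".

jdnmx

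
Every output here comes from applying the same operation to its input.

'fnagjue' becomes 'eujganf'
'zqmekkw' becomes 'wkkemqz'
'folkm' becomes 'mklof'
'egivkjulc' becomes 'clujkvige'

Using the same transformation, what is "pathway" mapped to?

The pattern: reverse the string.
Doing the same to "pathway": "yawhtap".

yawhtap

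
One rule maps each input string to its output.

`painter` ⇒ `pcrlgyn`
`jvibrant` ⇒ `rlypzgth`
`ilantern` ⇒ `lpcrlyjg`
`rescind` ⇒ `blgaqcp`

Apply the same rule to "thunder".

In each case the input is transformed by: shift every letter 2 places backward in the alphabet (wrapping around), then reverse the string.
Starting from "thunder": after the first operation, "rfslbcp"; after the second, "pcblsfr".

pcblsfr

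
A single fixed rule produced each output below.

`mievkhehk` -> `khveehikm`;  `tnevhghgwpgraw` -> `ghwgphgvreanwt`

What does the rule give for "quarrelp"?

Each output is the input with this applied: take characters alternately from the front and the back (1st, last, 2nd, 2nd-last, ...), then reverse the string.
On "quarrelp": the first step gives "qpulaerr", and the second then gives "rrealupq".

rrealupq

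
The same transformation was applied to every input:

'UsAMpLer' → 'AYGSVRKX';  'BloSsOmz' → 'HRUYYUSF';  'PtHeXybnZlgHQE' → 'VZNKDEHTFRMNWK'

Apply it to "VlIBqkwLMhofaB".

The pattern: shift every letter 6 places forward in the alphabet (wrapping around), then convert every letter to uppercase.
For "VlIBqkwLMhofaB", step one produces "BrOHwqcRSnulgH"; step two turns that into "BROHWQCRSNULGH".

BROHWQCRSNULGH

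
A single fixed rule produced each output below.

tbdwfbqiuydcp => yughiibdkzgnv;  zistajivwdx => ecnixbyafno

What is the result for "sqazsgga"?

xfvlflex

Each output is the input with this applied: shift every letter 5 places forward in the alphabet (wrapping around), then take characters alternately from the front and the back (1st, last, 2nd, 2nd-last, ...).
On "sqazsgga": the first step gives "xvfexllf", and the second then gives "xfvlflex".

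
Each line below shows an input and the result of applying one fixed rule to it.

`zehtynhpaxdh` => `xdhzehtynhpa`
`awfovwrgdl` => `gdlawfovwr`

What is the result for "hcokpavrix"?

rixhcokpav

The pattern: move the last 3 characters to the front (rotate right by 3).
For "hcokpavrix" the result is "rixhcokpav".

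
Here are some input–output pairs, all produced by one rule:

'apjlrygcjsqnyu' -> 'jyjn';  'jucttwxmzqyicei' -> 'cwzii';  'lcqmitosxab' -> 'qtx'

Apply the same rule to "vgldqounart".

The rule is to keep one character in every 3, starting at position 3 (positions 3rd, 6th, 9th, ...).
On "vgldqounart" that produces "loa".

loa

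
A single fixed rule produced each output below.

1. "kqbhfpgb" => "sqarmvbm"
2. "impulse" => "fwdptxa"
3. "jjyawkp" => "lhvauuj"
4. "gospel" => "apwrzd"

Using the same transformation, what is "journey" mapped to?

The rule is to move the first 3 characters to the end (rotate left by 3), then shift every letter 11 places forward in the alphabet (wrapping around).
Applying that to "journey" gives "cypjuzf".

cypjuzf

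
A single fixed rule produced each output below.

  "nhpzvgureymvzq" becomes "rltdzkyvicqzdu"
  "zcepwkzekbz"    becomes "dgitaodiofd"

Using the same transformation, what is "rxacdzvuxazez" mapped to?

vbeghdzybedid

Rule — shift every letter 4 places forward in the alphabet (wrapping around).
"rxacdzvuxazez" → "vbeghdzybedid".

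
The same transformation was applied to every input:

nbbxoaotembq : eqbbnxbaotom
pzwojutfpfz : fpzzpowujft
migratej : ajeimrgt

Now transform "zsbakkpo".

The pattern: swap each adjacent pair of characters (1↔2, 3↔4, ...), then move the last 3 characters to the front (rotate right by 3).
Working it through for "zsbakkpo": intermediate "szabkkop", final "kopszabk".
(Check on "migratej": → "imrgtaje" → "ajeimrgt" ✓)

kopszabk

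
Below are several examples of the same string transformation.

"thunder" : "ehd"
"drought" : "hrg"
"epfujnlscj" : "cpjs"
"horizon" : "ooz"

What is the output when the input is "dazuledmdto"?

talm

Rule — move the last 2 characters to the front (rotate right by 2), then keep one character in every 3, starting at position 1 (positions 1st, 4th, 7th, ...).
Applying both steps to "dazuledmdto": "todazuledmd", then "talm".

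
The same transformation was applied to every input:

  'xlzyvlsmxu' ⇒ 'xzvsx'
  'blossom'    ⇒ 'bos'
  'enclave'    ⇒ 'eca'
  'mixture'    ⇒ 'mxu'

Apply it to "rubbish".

rbi

The rule is to move the last character to the front, then keep every other character starting from the second (positions 2nd, 4th, 6th, ...).
On "rubbish": the first step gives "hrubbis", and the second then gives "rbi".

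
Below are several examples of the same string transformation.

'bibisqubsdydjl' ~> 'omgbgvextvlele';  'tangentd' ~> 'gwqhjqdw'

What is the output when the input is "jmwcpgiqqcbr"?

uefttljsfzpm

Each output is the input with this applied: reverse the string, then shift every letter 3 places forward in the alphabet (wrapping around).
Applying both steps to "jmwcpgiqqcbr": "rbcqqigpcwmj", then "uefttljsfzpm".
(Check on "bibisqubsdydjl": → "ljdydsbuqsibib" → "omgbgvextvlele" ✓)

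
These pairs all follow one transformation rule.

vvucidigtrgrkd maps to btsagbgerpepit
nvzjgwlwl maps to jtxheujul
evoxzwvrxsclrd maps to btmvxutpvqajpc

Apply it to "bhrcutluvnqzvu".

sfpasrjstloxtz

In each case the input is transformed by: swap the first and last characters, then shift every letter 2 places backward in the alphabet (wrapping around).
"bhrcutluvnqzvu" → "uhrcutluvnqzvb" → "sfpasrjstloxtz".
(Check on "evoxzwvrxsclrd": → "dvoxzwvrxsclre" → "btmvxutpvqajpc" ✓)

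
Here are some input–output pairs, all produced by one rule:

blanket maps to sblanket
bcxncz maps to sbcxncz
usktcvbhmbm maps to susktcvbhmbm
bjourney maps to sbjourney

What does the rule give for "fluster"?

The transformation: prepend "s".
Doing the same to "fluster": "sfluster".

sfluster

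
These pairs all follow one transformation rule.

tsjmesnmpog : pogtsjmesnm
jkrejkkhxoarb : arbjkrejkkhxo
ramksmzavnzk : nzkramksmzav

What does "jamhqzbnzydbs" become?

dbsjamhqzbnzy

The rule is to move the last 3 characters to the front (rotate right by 3).
On "jamhqzbnzydbs" that produces "dbsjamhqzbnzy".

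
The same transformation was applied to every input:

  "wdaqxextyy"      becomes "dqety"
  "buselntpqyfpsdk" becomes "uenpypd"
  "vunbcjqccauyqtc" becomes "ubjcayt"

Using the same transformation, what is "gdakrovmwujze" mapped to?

dkomuz

The transformation: keep every other character starting from the second (positions 2nd, 4th, 6th, ...).
Applying that to "gdakrovmwujze" gives "dkomuz".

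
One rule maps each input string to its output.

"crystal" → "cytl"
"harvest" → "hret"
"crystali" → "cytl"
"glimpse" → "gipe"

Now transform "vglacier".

Each output is the input with this applied: keep every other character starting from the first (positions 1st, 3rd, 5th, ...).
Applying that to "vglacier" gives "vlce".

vlce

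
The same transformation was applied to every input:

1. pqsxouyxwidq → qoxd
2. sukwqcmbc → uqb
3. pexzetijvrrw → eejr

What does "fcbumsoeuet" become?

cmet

The rule is to keep one character in every 3, starting at position 2 (positions 2nd, 5th, 8th, ...).
On "fcbumsoeuet" that produces "cmet".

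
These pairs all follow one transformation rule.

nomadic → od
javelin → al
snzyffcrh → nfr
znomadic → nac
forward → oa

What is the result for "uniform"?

The pattern: keep one character in every 3, starting at position 2 (positions 2nd, 5th, 8th, ...).
On "uniform" that produces "no".

no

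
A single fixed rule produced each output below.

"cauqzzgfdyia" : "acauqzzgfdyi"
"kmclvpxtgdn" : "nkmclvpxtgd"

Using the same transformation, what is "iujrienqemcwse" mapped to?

eiujrienqemcws

In each case the input is transformed by: move the last character to the front.
For "iujrienqemcwse" the result is "eiujrienqemcws".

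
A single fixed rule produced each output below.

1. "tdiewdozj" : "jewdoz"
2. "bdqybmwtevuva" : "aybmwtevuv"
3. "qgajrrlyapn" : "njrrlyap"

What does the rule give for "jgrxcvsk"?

The rule is to delete the first 3 characters, then move the last character to the front.
Starting from "jgrxcvsk": after the first operation, "xcvsk"; after the second, "kxcvs".

kxcvs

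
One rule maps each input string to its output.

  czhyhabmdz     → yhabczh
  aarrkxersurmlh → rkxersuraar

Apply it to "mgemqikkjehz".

mqikkjmge

Each output is the input with this applied: delete the last 3 characters, then move the first 3 characters to the end (rotate left by 3).
Working it through for "mgemqikkjehz": intermediate "mgemqikkj", final "mqikkjmge".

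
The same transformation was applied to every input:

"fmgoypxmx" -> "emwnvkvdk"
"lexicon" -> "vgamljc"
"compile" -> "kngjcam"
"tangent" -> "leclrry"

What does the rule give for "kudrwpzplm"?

What's happening: shift every letter 2 places backward in the alphabet (wrapping around), then move the first 2 characters to the end (rotate left by 2).
Starting from "kudrwpzplm": after the first operation, "isbpunxnjk"; after the second, "bpunxnjkis".

bpunxnjkis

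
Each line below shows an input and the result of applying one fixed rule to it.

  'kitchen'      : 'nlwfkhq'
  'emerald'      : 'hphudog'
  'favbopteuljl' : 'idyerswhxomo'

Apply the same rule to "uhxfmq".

xkaipt

Looking at the pairs, the operation is to shift every letter 3 places forward in the alphabet (wrapping around).
On "uhxfmq" that produces "xkaipt".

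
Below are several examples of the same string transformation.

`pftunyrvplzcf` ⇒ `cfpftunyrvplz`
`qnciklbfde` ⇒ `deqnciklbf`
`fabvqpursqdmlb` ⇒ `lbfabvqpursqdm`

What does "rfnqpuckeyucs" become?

In each case the input is transformed by: move the last 2 characters to the front (rotate right by 2).
Applying that to "rfnqpuckeyucs" gives "csrfnqpuckeyu".

csrfnqpuckeyu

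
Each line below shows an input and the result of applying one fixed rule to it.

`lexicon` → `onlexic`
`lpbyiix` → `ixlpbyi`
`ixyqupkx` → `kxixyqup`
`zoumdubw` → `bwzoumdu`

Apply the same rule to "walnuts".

tswalnu

Looking at the pairs, the operation is to move the last 2 characters to the front (rotate right by 2).
Doing the same to "walnuts": "tswalnu".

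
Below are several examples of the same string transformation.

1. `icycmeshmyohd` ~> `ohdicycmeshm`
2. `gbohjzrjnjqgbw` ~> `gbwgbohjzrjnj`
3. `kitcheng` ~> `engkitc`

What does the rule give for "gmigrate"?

ategmig

The transformation: move the last 3 characters to the front (rotate right by 3), then delete the last character.
"gmigrate" → "ategmigr" → "ategmig".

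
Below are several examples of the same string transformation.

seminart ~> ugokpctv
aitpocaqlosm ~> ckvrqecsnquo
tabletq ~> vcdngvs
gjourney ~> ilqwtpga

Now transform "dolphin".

Rule — shift every letter 2 places forward in the alphabet (wrapping around).
For "dolphin" the result is "fqnrjkp".

fqnrjkp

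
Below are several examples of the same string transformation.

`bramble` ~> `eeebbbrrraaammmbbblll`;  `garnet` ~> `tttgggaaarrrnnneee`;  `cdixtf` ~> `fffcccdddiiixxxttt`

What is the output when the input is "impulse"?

What's happening: move the last character to the front, then repeat every character 3 times.
For "impulse", step one produces "eimpuls"; step two turns that into "eeeiiimmmpppuuulllsss".

eeeiiimmmpppuuulllsss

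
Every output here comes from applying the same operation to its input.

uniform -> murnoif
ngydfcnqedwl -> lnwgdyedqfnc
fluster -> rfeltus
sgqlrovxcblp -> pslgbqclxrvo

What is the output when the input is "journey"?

yjeonur

Each output is the input with this applied: take characters alternately from the front and the back (1st, last, 2nd, 2nd-last, ...), then swap each adjacent pair of characters (1↔2, 3↔4, ...).
So "journey" becomes "yjeonur".
(Check on "fluster": → "frleuts" → "rfeltus" ✓)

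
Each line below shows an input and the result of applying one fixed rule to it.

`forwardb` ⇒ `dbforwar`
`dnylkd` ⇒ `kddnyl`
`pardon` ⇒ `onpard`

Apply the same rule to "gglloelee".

Each output is the input with this applied: move the last 2 characters to the front (rotate right by 2).
On "gglloelee" that produces "eegglloel".

eegglloel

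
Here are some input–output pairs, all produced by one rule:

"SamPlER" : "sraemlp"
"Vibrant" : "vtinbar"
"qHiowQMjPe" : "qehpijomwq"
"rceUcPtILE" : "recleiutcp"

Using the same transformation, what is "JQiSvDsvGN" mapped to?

The transformation: take characters alternately from the front and the back (1st, last, 2nd, 2nd-last, ...), then convert every letter to lowercase.
For "JQiSvDsvGN", step one produces "JNQGivSsvD"; step two turns that into "jnqgivssvd".

jnqgivssvd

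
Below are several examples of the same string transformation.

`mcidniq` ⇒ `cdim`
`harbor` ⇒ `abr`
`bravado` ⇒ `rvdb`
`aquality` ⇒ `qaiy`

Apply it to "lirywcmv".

iycv

The rule is to move the first character to the end, then keep every other character starting from the first (positions 1st, 3rd, 5th, ...).
Starting from "lirywcmv": after the first operation, "irywcmvl"; after the second, "iycv".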